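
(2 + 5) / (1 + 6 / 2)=1.75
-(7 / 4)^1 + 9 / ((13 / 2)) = -19 / 52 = -0.37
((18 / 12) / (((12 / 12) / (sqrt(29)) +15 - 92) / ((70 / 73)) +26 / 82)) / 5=-5731658919 / 1528107228380 - 2576973*sqrt(29) / 1528107228380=-0.00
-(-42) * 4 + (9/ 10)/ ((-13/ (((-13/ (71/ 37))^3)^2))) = -8358517823204253/ 1281002839210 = -6524.98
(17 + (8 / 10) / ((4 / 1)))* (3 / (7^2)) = 258 / 245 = 1.05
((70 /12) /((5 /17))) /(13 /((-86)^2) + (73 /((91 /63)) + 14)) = 5720806 /18616239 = 0.31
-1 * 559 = -559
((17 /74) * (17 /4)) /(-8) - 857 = -2029665 /2368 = -857.12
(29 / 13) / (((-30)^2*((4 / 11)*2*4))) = 319 / 374400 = 0.00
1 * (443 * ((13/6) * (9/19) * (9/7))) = 155493/266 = 584.56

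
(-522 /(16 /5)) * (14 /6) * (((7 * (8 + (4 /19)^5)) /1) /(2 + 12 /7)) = -28420419195 /4952198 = -5738.95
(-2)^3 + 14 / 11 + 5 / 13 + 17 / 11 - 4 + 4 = -686 / 143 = -4.80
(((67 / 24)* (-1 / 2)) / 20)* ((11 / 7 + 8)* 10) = -4489 / 672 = -6.68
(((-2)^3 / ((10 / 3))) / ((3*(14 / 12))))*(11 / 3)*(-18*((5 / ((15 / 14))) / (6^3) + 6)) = 85844 / 315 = 272.52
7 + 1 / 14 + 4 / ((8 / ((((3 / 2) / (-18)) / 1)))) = 1181 / 168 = 7.03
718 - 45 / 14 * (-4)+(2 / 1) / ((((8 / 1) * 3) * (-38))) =2332889 / 3192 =730.85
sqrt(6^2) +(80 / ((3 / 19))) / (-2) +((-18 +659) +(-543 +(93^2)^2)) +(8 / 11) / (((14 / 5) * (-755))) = 2609275007173 / 34881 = 74805051.67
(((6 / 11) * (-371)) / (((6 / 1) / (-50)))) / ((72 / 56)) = 129850 / 99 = 1311.62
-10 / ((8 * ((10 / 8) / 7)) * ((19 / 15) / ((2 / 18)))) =-35 / 57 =-0.61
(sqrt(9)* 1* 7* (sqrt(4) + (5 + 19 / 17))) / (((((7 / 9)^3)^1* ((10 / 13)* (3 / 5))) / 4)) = 2615652 / 833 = 3140.04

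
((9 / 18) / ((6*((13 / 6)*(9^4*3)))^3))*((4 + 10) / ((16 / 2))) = 7 / 134027501396131512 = 0.00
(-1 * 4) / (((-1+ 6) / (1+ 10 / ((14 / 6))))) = -148 / 35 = -4.23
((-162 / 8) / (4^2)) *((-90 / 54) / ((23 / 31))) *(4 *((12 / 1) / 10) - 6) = -2511 / 736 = -3.41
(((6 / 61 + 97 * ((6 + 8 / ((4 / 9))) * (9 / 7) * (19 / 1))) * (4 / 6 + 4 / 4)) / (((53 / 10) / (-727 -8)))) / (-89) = 42495967500 / 287737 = 147690.31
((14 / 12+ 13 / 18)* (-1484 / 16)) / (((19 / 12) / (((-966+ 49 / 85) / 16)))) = 1602349 / 240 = 6676.45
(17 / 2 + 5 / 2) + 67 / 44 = 551 / 44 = 12.52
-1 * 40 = -40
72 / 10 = 36 / 5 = 7.20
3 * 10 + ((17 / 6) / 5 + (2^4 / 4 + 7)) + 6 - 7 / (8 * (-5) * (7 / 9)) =1147 / 24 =47.79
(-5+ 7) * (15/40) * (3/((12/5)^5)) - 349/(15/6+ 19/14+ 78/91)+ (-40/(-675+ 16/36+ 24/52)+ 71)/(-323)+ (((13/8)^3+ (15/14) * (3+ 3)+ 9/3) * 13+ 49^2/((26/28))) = 1083658932259340989/402873411612672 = 2689.82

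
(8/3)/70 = 4/105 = 0.04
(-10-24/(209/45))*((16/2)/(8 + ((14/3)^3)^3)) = -62395110/539773960979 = -0.00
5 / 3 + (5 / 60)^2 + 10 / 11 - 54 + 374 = 510971 / 1584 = 322.58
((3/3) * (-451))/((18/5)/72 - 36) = 9020/719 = 12.55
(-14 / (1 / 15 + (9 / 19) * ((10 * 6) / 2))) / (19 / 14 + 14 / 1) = -11172 / 174967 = -0.06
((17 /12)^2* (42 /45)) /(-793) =-2023 /856440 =-0.00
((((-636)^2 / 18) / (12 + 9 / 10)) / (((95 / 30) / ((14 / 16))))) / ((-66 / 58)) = -11404540 / 26961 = -423.00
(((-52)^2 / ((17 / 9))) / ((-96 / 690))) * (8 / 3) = -466440 / 17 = -27437.65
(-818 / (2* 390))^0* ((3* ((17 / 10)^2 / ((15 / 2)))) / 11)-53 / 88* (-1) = 7781 / 11000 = 0.71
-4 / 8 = -1 / 2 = -0.50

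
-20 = -20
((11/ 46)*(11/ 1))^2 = 14641/ 2116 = 6.92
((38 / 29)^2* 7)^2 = 102171664 / 707281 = 144.46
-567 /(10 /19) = -10773 /10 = -1077.30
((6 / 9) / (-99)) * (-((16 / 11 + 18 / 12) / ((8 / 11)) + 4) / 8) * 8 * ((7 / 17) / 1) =301 / 13464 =0.02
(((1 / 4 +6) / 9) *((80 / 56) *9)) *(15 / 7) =1875 / 98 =19.13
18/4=9/2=4.50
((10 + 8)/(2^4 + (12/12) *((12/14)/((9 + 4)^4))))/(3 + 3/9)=5398029/15994190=0.34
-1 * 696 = -696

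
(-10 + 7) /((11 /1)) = -3 /11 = -0.27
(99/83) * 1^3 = 99/83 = 1.19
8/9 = 0.89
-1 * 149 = -149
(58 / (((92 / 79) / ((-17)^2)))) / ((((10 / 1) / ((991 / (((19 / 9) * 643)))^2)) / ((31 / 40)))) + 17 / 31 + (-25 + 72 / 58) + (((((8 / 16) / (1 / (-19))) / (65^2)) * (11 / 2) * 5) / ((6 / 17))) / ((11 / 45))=238080324629097517979 / 417247138654205600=570.60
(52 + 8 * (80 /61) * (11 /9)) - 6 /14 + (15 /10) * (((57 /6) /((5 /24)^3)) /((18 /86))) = 3647903737 /480375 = 7593.87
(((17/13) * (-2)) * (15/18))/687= -85/26793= -0.00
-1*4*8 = -32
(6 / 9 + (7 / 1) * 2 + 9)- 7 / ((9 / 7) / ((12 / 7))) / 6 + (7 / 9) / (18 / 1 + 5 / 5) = 3788 / 171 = 22.15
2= 2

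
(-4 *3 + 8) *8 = -32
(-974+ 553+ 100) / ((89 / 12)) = -3852 / 89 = -43.28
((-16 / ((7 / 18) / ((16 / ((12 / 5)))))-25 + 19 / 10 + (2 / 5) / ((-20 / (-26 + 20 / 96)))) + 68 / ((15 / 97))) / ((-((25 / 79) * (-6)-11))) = 94804187 / 8559600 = 11.08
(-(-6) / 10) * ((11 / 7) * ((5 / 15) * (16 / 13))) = 176 / 455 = 0.39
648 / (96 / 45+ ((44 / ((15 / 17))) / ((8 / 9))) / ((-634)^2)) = 7814024640 / 25726867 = 303.73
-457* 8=-3656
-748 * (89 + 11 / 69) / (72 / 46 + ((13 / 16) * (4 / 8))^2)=-4712136704 / 122253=-38544.14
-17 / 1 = -17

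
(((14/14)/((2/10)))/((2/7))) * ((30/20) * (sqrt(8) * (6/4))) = 315 * sqrt(2)/4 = 111.37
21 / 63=1 / 3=0.33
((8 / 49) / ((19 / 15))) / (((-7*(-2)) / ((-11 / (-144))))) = 55 / 78204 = 0.00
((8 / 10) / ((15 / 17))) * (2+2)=272 / 75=3.63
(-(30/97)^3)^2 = 729000000/832972004929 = 0.00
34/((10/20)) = 68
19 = 19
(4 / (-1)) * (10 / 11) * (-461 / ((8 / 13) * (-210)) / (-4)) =5993 / 1848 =3.24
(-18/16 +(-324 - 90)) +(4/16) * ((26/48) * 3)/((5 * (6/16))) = -49789/120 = -414.91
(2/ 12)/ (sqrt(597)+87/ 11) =-319/ 129336+121 *sqrt(597)/ 388008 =0.01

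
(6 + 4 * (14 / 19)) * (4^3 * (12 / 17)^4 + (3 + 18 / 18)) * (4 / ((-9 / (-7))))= 465132640 / 840123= 553.65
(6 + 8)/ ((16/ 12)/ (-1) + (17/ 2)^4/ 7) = 4704/ 250115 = 0.02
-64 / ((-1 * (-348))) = -16 / 87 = -0.18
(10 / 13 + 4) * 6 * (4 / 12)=124 / 13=9.54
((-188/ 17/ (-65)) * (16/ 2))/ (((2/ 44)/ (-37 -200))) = -7841856/ 1105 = -7096.70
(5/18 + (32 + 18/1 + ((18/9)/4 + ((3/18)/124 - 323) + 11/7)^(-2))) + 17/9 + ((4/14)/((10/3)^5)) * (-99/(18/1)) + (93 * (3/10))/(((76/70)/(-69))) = -191821654011896965511881/111462293453907900000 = -1720.96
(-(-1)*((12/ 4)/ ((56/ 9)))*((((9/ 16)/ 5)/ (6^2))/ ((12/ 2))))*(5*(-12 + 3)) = -0.01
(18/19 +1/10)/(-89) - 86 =-1454459/16910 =-86.01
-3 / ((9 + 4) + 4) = -3 / 17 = -0.18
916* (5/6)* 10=22900/3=7633.33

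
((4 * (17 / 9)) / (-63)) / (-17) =4 / 567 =0.01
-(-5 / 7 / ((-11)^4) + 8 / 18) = -409903 / 922383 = -0.44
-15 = -15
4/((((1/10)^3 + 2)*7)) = 4000/14007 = 0.29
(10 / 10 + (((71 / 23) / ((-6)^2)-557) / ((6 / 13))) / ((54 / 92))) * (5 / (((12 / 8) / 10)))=-149792725 / 2187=-68492.33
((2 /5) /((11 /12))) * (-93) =-2232 /55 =-40.58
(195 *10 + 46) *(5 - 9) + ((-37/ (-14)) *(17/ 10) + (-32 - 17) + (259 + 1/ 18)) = -7769.45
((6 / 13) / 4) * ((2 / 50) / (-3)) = -1 / 650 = -0.00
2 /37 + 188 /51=3.74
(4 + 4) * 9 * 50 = 3600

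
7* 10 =70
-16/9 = -1.78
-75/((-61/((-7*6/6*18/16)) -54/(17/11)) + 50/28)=160650/54427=2.95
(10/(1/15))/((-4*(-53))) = 75/106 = 0.71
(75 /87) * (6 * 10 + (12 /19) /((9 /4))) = 51.97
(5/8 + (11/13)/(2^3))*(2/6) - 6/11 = -259/858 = -0.30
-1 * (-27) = 27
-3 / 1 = -3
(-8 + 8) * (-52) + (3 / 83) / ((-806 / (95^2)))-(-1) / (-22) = -165637 / 367939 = -0.45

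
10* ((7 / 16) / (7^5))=0.00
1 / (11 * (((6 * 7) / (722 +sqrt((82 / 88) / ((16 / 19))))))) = sqrt(8569) / 40656 +361 / 231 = 1.57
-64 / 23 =-2.78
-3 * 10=-30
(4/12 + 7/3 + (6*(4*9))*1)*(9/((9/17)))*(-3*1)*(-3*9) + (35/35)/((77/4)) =23185012/77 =301104.05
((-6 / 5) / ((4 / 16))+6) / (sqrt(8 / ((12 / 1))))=3 * sqrt(6) / 5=1.47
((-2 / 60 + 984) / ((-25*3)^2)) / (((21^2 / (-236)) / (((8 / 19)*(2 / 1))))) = -7961696 / 100996875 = -0.08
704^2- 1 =495615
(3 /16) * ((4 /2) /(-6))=-1 /16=-0.06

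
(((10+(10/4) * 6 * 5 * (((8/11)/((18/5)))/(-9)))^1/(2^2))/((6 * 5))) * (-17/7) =-4199/24948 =-0.17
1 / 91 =0.01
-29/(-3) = 9.67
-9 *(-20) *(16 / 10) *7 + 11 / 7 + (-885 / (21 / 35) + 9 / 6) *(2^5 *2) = -646005 / 7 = -92286.43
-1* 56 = -56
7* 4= 28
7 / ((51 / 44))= 308 / 51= 6.04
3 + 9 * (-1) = -6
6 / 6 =1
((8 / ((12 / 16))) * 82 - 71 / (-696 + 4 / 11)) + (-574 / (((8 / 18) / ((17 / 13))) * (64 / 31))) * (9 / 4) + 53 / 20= -183965651447 / 190993920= -963.20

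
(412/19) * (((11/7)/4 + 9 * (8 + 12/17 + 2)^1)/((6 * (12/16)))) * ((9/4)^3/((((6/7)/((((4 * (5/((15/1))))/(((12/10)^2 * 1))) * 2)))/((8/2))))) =118581325/2584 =45890.61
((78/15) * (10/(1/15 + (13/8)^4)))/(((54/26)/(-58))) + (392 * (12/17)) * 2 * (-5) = -2973.34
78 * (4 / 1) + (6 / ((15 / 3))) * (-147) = 678 / 5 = 135.60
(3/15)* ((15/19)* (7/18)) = 0.06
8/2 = 4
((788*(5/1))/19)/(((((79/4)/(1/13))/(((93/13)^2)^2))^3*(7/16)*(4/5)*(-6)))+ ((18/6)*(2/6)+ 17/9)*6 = -1055357887111327155378778024532/10069419960803942803468677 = -104808.21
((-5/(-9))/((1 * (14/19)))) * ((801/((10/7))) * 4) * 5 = 8455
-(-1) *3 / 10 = 3 / 10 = 0.30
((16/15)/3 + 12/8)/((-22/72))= -334/55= -6.07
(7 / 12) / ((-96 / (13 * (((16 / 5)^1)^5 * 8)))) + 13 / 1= -5598151 / 28125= -199.05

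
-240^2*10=-576000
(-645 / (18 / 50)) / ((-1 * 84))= 5375 / 252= 21.33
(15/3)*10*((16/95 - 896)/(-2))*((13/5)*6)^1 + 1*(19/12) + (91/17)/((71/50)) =96147887335/275196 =349379.67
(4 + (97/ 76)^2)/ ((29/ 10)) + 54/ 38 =281581/ 83752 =3.36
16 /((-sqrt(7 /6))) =-16 * sqrt(42) /7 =-14.81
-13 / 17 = -0.76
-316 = -316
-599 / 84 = -7.13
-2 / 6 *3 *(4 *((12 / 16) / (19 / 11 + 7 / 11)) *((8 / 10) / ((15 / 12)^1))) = -264 / 325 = -0.81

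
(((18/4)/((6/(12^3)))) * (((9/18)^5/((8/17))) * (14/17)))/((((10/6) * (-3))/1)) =-567/40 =-14.18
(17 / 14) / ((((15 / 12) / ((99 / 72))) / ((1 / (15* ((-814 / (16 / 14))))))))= -17 / 135975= -0.00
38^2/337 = 1444/337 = 4.28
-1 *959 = -959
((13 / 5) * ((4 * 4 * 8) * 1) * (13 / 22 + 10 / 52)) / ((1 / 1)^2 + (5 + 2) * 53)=3584 / 5115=0.70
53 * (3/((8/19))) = 3021/8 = 377.62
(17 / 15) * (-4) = -68 / 15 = -4.53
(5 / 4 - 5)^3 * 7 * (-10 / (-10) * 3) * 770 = -27286875 / 32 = -852714.84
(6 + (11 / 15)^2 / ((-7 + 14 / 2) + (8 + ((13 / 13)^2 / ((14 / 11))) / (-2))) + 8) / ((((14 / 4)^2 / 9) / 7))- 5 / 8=71.74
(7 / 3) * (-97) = -679 / 3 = -226.33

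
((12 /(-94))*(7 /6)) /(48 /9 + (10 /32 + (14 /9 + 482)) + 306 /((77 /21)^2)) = -121968 /419259787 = -0.00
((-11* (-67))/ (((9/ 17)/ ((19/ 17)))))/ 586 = 14003/ 5274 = 2.66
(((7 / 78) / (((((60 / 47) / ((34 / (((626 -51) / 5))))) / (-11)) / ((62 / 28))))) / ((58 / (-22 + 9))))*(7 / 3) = 1907213 / 7203600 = 0.26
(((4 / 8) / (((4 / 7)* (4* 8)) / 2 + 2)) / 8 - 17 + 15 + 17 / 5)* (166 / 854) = 103999 / 380640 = 0.27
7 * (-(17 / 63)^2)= -0.51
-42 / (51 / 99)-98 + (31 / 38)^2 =-4390751 / 24548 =-178.86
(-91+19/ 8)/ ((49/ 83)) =-58847/ 392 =-150.12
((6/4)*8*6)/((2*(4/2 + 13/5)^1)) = 180/23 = 7.83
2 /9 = 0.22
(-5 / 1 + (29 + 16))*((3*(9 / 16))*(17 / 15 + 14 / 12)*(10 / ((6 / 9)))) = 9315 / 4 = 2328.75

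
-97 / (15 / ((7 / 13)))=-679 / 195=-3.48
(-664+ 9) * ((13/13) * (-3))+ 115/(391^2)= 13061360/6647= 1965.00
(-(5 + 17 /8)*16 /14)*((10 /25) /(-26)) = 57 /455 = 0.13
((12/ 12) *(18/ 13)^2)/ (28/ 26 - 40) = -162/ 3289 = -0.05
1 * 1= 1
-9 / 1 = -9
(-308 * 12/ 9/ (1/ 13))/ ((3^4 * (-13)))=5.07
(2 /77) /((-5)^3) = -2 /9625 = -0.00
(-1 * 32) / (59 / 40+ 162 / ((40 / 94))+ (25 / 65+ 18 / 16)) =-4160 / 49879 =-0.08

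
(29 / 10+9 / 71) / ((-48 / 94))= -101003 / 17040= -5.93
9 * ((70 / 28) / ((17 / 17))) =45 / 2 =22.50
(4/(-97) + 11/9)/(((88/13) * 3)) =13403/230472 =0.06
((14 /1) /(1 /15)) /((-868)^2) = 15 /53816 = 0.00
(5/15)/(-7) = -1/21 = -0.05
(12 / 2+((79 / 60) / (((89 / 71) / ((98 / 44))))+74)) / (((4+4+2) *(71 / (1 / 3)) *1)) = 9673241 / 250232400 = 0.04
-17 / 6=-2.83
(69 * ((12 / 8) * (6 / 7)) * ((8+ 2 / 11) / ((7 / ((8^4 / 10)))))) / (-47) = -22892544 / 25333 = -903.66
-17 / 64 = -0.27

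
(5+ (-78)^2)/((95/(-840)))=-1022952/19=-53839.58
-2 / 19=-0.11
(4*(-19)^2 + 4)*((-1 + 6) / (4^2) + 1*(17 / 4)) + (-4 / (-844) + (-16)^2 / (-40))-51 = 13818611 / 2110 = 6549.10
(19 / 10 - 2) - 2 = -21 / 10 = -2.10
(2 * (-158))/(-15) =316/15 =21.07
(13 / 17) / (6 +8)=13 / 238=0.05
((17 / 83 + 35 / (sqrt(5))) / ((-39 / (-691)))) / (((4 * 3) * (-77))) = -691 * sqrt(5) / 5148- 11747 / 2990988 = -0.30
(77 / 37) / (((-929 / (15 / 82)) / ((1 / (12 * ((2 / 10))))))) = -1925 / 11274344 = -0.00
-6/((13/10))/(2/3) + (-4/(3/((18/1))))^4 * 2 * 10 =86261670/13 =6635513.08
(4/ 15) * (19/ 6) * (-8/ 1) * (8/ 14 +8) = -1216/ 21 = -57.90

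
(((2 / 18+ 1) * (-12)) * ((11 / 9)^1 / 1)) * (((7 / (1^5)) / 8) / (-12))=385 / 324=1.19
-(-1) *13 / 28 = 13 / 28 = 0.46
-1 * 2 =-2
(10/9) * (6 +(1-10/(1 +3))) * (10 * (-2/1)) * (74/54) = -3700/27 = -137.04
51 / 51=1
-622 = -622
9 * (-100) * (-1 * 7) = 6300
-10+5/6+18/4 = -14/3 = -4.67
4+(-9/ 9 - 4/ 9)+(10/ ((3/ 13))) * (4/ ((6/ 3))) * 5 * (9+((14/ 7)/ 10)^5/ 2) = 4390453/ 1125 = 3902.62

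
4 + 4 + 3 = 11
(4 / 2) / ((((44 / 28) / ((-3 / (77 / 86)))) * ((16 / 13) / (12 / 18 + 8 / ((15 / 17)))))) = -33.72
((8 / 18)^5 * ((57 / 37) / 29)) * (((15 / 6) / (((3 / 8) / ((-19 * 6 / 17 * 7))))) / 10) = -10350592 / 359037603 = -0.03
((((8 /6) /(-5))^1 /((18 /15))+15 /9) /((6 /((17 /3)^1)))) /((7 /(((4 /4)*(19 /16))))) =4199 /18144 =0.23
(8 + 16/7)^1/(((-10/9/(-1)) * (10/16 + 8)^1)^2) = 10368/92575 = 0.11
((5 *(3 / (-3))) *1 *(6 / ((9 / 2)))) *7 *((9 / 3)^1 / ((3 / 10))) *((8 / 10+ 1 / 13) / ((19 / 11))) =-3080 / 13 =-236.92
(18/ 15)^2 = 36/ 25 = 1.44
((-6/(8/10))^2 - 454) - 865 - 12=-5099/4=-1274.75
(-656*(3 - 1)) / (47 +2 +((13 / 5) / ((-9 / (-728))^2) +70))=-531360 / 6937987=-0.08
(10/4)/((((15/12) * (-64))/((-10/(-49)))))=-0.01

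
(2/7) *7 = 2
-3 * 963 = -2889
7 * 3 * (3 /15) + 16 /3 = 9.53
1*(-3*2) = -6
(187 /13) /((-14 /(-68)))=6358 /91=69.87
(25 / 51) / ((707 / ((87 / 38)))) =725 / 456722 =0.00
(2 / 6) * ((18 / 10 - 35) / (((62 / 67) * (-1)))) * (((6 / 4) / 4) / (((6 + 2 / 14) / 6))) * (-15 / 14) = -50049 / 10664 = -4.69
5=5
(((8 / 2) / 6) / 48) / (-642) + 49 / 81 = 83885 / 138672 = 0.60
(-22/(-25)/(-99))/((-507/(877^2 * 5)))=1538258/22815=67.42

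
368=368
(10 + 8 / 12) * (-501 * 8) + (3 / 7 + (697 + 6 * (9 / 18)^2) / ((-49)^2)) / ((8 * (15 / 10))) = -2463537793 / 57624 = -42751.94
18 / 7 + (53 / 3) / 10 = 911 / 210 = 4.34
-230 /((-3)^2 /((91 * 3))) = -20930 /3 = -6976.67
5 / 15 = 1 / 3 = 0.33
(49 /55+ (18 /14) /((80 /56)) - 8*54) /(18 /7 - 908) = 331261 /697180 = 0.48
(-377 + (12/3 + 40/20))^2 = 137641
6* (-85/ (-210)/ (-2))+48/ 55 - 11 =-8733/ 770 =-11.34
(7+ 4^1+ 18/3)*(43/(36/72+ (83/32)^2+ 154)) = 748544/165097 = 4.53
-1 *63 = -63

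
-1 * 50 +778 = 728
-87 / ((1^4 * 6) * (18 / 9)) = -7.25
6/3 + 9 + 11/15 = 176/15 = 11.73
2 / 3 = 0.67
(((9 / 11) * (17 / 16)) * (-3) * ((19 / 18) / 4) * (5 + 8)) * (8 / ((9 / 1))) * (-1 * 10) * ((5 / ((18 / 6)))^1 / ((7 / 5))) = 524875 / 5544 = 94.67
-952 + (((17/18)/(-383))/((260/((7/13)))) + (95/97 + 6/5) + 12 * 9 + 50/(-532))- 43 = -53203807686499/60123097944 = -884.91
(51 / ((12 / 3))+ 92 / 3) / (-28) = -521 / 336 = -1.55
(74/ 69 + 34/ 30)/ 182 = 761/ 62790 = 0.01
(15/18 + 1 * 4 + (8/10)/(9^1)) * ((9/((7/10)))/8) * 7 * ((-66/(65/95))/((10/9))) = -2499849/520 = -4807.40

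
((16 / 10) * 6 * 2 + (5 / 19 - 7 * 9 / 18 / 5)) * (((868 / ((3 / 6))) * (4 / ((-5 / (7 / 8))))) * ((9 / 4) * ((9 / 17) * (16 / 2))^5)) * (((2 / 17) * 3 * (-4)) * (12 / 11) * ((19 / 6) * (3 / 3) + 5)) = 22179901700012507136 / 25223759605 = 879325764.57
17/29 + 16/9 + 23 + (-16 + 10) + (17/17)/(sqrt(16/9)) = 20999/1044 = 20.11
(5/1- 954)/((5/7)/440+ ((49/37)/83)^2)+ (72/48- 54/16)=-44106049026407/87280456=-505337.06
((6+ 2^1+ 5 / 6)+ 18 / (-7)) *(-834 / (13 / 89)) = -3253573 / 91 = -35753.55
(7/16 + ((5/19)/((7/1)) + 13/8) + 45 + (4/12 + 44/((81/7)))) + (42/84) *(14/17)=51.65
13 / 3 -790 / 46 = -886 / 69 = -12.84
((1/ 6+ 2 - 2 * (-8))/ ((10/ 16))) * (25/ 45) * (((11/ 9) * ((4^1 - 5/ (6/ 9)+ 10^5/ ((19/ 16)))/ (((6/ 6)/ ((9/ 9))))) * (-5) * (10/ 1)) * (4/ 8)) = -191832026650/ 4617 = -41549063.60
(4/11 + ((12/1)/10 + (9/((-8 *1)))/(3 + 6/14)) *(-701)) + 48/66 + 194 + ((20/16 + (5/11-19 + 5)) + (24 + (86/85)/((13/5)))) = -314279509/777920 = -404.00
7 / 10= 0.70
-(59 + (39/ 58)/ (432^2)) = -212875789/ 3608064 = -59.00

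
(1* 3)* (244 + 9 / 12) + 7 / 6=8825 / 12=735.42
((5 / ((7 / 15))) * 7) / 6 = 25 / 2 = 12.50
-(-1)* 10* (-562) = -5620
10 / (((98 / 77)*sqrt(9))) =55 / 21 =2.62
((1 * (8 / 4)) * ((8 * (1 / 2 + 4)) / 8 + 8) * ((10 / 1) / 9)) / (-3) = -250 / 27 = -9.26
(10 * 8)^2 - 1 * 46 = 6354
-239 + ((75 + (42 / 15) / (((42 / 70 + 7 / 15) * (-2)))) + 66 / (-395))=-165.48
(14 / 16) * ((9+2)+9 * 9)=161 / 2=80.50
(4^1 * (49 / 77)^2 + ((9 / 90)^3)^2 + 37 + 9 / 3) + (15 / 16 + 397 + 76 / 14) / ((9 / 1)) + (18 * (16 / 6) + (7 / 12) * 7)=138.52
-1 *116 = -116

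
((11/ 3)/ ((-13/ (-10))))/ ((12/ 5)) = 275/ 234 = 1.18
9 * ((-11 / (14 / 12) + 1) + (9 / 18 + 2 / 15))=-4911 / 70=-70.16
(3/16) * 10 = 15/8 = 1.88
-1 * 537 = -537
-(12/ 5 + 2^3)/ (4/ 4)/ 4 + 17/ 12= -71/ 60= -1.18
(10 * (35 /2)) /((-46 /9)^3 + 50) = -18225 /8698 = -2.10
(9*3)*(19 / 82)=513 / 82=6.26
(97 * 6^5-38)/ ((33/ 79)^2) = 4707174394/ 1089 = 4322474.19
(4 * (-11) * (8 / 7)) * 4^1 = -1408 / 7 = -201.14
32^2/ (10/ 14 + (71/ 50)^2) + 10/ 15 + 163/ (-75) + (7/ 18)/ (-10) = 5353842761/ 14336100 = 373.45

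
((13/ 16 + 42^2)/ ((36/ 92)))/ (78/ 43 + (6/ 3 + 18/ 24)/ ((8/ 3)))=55852786/ 35235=1585.15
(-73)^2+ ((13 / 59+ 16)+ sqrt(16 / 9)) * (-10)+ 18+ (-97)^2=2580742 / 177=14580.46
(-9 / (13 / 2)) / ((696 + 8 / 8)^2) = -18 / 6315517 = -0.00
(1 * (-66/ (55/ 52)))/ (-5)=312/ 25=12.48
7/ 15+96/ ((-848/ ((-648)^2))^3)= -26028706081046821/ 2233155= -11655575220.28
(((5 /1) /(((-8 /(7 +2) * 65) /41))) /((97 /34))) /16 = -6273 /80704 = -0.08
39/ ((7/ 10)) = 55.71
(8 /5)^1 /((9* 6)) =4 /135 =0.03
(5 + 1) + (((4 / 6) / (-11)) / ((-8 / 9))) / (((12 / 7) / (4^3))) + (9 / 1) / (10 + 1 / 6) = 6328 / 671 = 9.43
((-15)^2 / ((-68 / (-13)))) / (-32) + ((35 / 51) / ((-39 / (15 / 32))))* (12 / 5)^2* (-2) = -35337 / 28288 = -1.25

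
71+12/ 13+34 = 1377/ 13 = 105.92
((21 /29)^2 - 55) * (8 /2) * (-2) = 366512 /841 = 435.80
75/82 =0.91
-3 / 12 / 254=-1 / 1016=-0.00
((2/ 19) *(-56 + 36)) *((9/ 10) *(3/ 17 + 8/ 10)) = -2988/ 1615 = -1.85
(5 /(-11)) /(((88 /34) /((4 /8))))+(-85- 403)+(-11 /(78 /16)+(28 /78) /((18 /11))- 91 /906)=-1934691749 /3946536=-490.23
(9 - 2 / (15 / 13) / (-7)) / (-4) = -971 / 420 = -2.31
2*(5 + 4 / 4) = 12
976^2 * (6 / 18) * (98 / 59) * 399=210438569.22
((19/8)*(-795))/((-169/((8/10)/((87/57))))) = 5.86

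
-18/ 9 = -2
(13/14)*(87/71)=1131/994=1.14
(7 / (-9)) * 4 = -28 / 9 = -3.11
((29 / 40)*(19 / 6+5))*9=4263 / 80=53.29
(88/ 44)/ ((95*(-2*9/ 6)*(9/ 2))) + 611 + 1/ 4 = 6271409/ 10260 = 611.25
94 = 94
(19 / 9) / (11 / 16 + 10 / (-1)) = -0.23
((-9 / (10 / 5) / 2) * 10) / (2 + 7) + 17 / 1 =29 / 2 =14.50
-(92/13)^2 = -8464/169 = -50.08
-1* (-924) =924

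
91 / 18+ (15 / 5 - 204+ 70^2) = 84673 / 18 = 4704.06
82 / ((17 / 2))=164 / 17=9.65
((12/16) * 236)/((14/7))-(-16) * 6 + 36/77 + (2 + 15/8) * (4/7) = 2059/11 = 187.18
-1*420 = -420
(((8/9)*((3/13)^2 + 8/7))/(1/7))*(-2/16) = -1415/1521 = -0.93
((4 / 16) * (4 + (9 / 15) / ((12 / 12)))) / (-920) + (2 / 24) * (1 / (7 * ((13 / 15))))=0.01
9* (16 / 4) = 36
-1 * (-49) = 49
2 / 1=2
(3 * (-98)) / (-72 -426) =49 / 83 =0.59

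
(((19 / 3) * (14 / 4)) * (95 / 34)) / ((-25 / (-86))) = 108661 / 510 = 213.06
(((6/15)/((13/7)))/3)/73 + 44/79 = 627446/1124565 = 0.56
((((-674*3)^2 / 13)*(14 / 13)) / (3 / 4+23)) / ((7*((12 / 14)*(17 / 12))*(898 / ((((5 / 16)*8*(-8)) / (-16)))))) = 2.34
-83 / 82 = -1.01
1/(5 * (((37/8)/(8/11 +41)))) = 3672/2035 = 1.80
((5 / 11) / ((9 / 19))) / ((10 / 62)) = 589 / 99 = 5.95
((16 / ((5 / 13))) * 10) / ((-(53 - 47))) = -208 / 3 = -69.33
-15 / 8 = -1.88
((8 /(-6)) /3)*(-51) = 68 /3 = 22.67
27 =27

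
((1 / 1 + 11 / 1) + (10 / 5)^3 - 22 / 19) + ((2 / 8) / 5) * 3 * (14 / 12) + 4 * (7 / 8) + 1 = 17873 / 760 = 23.52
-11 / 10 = -1.10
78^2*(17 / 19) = 103428 / 19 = 5443.58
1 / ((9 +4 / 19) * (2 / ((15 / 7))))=57 / 490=0.12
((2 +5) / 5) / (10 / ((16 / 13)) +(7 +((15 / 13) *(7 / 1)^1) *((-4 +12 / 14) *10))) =-728 / 124135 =-0.01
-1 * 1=-1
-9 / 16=-0.56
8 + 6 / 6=9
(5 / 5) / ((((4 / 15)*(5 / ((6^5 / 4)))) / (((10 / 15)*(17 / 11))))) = 16524 / 11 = 1502.18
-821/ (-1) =821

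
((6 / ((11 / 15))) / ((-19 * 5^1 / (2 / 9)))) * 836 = -16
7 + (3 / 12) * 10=19 / 2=9.50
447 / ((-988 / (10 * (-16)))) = 72.39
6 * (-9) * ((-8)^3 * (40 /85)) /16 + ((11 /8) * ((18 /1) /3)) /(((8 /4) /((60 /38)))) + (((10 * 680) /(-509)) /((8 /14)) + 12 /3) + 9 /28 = 921406401 /1150849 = 800.63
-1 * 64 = -64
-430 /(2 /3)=-645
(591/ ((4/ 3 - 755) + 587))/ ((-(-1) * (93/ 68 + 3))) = -3349/ 4125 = -0.81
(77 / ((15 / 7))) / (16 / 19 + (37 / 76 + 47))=40964 / 55095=0.74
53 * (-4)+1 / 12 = -2543 / 12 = -211.92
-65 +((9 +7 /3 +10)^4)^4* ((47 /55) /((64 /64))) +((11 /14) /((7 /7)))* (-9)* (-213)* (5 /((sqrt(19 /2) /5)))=527175* sqrt(38) /266 +3723723638170423866742673638217 /2367569655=1572804259552154082523.62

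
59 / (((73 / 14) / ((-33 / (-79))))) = 27258 / 5767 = 4.73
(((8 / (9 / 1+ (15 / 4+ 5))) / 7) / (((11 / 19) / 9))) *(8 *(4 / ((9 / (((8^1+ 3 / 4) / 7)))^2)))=30400 / 49203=0.62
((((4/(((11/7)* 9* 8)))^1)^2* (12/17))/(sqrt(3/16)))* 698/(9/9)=136808* sqrt(3)/166617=1.42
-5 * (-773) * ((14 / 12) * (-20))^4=92798650000 / 81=1145662345.68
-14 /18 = -7 /9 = -0.78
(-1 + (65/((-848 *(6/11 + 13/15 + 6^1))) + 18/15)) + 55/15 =59991157/15556560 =3.86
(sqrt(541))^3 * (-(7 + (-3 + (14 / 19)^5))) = -5649241020 * sqrt(541) / 2476099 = -53066.54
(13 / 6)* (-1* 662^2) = -2848586 / 3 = -949528.67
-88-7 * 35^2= -8663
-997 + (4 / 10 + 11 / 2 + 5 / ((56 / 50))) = -138129 / 140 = -986.64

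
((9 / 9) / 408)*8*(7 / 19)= 7 / 969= 0.01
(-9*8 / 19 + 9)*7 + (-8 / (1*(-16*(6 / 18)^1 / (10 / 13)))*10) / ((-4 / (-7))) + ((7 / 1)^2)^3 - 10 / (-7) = 117707.09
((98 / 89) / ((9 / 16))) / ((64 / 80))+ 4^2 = 14776 / 801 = 18.45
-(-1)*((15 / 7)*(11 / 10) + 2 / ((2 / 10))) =173 / 14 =12.36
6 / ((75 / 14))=28 / 25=1.12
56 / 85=0.66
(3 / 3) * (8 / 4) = 2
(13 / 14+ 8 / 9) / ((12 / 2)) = 0.30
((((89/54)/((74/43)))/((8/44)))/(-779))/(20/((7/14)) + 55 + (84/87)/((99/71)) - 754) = 13428943/1307411971752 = 0.00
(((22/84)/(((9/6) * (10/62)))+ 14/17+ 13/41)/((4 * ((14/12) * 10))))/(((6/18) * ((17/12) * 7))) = 1464306/101605175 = 0.01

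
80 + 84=164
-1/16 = -0.06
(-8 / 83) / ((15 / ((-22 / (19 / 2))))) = 352 / 23655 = 0.01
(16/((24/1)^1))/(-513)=-2/1539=-0.00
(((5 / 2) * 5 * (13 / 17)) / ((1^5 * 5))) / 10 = 13 / 68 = 0.19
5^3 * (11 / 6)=1375 / 6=229.17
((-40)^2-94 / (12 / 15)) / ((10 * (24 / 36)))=1779 / 8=222.38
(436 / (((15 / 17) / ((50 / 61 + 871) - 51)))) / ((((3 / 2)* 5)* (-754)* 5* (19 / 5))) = -24741256 / 6554145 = -3.77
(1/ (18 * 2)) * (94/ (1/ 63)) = 329/ 2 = 164.50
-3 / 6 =-1 / 2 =-0.50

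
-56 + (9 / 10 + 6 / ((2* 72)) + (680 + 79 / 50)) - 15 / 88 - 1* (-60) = 2264959 / 3300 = 686.35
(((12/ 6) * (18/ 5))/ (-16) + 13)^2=63001/ 400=157.50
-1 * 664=-664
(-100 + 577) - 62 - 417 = -2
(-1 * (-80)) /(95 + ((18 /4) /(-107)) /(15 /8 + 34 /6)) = 1549360 /1839757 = 0.84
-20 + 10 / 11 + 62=42.91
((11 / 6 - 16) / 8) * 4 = -85 / 12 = -7.08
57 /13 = 4.38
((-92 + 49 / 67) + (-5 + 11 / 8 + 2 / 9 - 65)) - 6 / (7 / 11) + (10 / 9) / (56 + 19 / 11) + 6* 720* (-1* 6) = -37294654013 / 1429512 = -26089.08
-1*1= -1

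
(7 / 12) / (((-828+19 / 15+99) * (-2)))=35 / 87328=0.00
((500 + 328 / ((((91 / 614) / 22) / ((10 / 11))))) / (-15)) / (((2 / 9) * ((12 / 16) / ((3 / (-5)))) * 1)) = 4888008 / 455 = 10742.87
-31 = -31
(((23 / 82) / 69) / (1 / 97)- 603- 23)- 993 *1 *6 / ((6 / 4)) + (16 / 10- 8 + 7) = -5654317 / 1230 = -4597.01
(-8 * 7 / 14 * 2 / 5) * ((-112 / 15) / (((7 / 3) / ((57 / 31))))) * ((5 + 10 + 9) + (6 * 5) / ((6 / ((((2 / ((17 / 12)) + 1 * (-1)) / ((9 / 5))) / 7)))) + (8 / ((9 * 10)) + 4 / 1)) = 52562816 / 197625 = 265.97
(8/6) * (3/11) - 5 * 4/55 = 0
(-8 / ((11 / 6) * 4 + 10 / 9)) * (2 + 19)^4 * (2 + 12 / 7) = -13002444 / 19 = -684339.16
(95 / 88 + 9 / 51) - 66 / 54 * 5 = -65369 / 13464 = -4.86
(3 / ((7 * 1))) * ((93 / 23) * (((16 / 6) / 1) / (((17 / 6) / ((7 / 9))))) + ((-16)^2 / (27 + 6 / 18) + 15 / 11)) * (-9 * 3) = -158.41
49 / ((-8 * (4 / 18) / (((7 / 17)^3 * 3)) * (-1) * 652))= 453789 / 51252416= 0.01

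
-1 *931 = -931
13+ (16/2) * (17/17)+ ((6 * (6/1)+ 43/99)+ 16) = 73.43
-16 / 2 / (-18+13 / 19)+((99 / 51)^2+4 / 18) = 3810043 / 855729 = 4.45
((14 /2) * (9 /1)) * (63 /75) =1323 /25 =52.92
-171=-171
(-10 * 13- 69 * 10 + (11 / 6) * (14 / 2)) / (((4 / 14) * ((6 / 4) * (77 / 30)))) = -24215 / 33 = -733.79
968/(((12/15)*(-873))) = -1210/873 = -1.39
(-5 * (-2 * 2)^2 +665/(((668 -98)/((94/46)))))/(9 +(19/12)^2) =-6.75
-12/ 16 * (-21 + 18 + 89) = -129/ 2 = -64.50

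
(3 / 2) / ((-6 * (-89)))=1 / 356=0.00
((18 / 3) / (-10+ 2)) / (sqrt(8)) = -3 * sqrt(2) / 16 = -0.27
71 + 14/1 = 85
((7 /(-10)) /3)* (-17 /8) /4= 119 /960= 0.12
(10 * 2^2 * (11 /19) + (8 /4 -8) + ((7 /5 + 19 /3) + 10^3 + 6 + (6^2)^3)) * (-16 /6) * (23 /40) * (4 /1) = -1250350288 /4275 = -292479.60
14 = 14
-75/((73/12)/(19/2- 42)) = 29250/73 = 400.68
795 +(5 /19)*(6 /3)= 15115 /19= 795.53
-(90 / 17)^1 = -90 / 17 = -5.29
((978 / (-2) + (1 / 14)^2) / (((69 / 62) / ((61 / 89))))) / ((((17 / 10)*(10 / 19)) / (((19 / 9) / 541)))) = -65427319793 / 49814281314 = -1.31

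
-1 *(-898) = 898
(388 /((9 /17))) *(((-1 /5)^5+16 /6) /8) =41220053 /168750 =244.27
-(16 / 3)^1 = -16 / 3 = -5.33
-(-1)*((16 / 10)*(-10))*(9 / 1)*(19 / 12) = -228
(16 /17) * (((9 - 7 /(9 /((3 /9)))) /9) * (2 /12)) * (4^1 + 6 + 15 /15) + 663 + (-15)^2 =11025752 /12393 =889.68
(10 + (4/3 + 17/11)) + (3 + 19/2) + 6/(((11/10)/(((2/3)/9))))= 5105/198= 25.78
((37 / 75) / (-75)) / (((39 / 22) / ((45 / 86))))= -407 / 209625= -0.00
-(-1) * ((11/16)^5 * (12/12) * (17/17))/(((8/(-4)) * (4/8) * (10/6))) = -483153/5242880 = -0.09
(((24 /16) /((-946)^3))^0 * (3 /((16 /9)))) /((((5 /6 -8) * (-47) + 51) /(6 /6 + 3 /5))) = 81 /11635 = 0.01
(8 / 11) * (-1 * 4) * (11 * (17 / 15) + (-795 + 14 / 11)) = 4125056 / 1815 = 2272.76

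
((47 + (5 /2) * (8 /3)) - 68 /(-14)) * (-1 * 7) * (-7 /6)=8603 /18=477.94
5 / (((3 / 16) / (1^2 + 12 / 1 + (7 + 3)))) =1840 / 3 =613.33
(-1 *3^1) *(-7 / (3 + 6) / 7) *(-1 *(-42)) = 14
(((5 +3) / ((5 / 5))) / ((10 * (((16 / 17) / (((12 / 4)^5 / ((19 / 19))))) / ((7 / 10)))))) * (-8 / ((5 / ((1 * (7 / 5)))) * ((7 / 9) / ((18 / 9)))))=-520506 / 625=-832.81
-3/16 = -0.19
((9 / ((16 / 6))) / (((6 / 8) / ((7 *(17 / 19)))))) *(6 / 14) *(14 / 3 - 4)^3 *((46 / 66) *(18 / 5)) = 9384 / 1045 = 8.98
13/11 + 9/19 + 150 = 31696/209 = 151.66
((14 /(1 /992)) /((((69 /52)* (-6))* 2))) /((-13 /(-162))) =-249984 /23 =-10868.87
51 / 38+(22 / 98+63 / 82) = 89125 / 38171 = 2.33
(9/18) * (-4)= -2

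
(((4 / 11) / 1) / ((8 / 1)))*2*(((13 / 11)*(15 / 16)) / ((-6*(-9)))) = 65 / 34848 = 0.00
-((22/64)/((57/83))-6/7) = 0.36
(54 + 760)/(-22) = -37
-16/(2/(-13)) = 104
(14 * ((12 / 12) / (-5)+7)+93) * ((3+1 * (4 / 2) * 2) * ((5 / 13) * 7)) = 46109 / 13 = 3546.85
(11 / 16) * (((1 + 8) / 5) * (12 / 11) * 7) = 189 / 20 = 9.45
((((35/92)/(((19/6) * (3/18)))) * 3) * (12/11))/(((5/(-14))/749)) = -23782248/4807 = -4947.42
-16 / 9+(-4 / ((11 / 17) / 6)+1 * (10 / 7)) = -25946 / 693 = -37.44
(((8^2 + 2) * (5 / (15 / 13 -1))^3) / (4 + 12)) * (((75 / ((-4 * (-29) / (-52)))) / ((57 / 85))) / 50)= -10014200625 / 70528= -141989.01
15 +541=556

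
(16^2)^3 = 16777216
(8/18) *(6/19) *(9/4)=6/19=0.32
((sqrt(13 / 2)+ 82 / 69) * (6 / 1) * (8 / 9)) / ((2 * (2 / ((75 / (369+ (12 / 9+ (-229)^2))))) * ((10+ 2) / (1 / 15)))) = 205 / 16397919+ 5 * sqrt(26) / 950604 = 0.00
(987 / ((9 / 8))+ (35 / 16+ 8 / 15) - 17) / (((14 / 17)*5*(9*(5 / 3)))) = 3521261 / 252000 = 13.97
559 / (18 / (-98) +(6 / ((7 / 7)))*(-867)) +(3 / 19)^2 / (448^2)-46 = -46.11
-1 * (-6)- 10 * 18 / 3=-54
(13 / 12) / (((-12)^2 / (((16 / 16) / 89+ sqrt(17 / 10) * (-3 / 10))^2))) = 15767869 / 13687488000 -13 * sqrt(170) / 2563200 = 0.00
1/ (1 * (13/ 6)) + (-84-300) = -383.54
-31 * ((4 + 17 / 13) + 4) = -3751 / 13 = -288.54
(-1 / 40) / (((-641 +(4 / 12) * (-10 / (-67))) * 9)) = 67 / 15459720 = 0.00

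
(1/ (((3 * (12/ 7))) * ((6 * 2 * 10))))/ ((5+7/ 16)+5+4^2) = 7/ 114210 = 0.00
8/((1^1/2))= 16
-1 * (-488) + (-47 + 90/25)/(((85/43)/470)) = -835634/85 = -9830.99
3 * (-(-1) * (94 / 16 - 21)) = -363 / 8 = -45.38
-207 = -207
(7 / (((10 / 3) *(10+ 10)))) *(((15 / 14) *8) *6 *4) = 108 / 5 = 21.60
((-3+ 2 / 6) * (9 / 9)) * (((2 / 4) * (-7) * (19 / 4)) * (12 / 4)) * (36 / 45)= 532 / 5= 106.40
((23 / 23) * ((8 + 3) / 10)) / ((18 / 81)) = 99 / 20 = 4.95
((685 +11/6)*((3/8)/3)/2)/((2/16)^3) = 65936/3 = 21978.67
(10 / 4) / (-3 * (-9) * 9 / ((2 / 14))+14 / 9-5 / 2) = 45 / 30601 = 0.00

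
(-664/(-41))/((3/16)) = 10624/123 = 86.37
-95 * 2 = -190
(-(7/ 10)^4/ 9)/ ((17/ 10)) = -2401/ 153000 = -0.02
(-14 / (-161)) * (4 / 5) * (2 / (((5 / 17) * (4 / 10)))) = 136 / 115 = 1.18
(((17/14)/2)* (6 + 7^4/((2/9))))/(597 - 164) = 367557/24248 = 15.16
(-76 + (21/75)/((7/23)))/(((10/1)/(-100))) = 3754/5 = 750.80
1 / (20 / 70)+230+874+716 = 3647 / 2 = 1823.50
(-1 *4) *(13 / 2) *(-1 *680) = 17680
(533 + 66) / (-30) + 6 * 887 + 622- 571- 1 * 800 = 136591 / 30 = 4553.03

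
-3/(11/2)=-6/11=-0.55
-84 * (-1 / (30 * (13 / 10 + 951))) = 28 / 9523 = 0.00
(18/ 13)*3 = 54/ 13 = 4.15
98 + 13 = 111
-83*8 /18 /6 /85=-166 /2295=-0.07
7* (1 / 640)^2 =7 / 409600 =0.00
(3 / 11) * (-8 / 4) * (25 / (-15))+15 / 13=295 / 143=2.06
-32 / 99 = -0.32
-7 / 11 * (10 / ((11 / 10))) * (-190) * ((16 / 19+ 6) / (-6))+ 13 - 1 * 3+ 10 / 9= -1352900 / 1089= -1242.33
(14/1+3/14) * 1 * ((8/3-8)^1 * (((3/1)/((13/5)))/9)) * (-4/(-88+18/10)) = -159200/352989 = -0.45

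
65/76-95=-7155/76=-94.14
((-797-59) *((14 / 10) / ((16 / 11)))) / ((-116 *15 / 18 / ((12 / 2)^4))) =8008308 / 725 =11045.94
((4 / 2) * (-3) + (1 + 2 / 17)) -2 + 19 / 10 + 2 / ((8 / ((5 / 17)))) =-1669 / 340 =-4.91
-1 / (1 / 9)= -9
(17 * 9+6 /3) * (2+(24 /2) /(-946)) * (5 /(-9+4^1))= -145700 /473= -308.03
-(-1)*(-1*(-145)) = 145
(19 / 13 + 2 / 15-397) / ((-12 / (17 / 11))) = 327692 / 6435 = 50.92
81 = 81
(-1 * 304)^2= 92416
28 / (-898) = -14 / 449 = -0.03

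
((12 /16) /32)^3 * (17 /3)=153 /2097152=0.00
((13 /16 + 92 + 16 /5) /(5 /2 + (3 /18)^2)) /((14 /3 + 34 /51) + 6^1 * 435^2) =207387 /6199040120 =0.00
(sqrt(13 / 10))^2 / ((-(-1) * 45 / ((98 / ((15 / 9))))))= 637 / 375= 1.70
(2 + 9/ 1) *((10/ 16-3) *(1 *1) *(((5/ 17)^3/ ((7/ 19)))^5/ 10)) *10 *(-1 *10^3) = 1974123729705810546875/ 48108744226725474032951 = 0.04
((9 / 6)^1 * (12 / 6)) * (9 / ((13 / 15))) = 405 / 13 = 31.15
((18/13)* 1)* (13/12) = 3/2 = 1.50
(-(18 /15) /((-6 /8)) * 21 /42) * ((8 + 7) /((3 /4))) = 16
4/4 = 1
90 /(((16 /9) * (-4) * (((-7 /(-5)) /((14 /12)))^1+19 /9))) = -18225 /4768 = -3.82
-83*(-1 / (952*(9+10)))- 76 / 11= -1373775 / 198968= -6.90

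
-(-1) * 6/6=1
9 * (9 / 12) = 6.75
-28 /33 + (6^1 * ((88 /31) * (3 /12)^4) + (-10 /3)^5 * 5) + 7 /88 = -2728931257 /1325808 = -2058.32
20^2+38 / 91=36438 / 91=400.42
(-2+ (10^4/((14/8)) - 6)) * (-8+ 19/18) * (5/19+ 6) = -42440500/171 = -248190.06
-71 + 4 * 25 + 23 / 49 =1444 / 49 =29.47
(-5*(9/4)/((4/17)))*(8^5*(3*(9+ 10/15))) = -45434880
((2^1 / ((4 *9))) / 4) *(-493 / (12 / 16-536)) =0.01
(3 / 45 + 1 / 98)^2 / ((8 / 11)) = 140459 / 17287200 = 0.01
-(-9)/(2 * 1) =9/2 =4.50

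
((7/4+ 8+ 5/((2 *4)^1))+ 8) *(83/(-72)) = -4067/192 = -21.18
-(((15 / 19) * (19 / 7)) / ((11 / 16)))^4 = -3317760000 / 35153041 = -94.38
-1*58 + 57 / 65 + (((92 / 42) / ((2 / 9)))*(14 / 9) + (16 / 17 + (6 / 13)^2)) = -1751189 / 43095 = -40.64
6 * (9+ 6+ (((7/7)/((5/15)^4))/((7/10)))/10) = 1116/7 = 159.43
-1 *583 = -583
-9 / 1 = -9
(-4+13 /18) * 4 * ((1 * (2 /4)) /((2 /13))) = -767 /18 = -42.61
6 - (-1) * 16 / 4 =10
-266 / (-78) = 133 / 39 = 3.41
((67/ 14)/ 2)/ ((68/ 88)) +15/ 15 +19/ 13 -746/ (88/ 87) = -49823363/ 68068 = -731.96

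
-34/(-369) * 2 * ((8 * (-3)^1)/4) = -136/123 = -1.11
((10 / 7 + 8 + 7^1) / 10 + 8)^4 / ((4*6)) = 110716875 / 307328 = 360.26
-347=-347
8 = 8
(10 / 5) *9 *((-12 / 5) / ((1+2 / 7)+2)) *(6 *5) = -9072 / 23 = -394.43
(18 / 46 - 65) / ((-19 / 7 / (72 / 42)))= 17832 / 437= 40.81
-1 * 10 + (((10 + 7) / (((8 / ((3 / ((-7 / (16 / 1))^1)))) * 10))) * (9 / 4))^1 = -1859 / 140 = -13.28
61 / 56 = 1.09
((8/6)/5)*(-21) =-28/5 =-5.60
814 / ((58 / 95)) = 38665 / 29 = 1333.28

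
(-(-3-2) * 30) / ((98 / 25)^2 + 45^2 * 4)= 0.02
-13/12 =-1.08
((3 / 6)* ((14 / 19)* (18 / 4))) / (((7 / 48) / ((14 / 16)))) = 189 / 19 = 9.95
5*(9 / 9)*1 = 5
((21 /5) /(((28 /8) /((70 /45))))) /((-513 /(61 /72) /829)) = -353983 /138510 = -2.56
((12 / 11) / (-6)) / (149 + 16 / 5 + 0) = -10 / 8371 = -0.00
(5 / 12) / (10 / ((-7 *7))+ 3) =245 / 1644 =0.15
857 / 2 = 428.50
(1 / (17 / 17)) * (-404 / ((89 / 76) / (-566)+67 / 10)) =-86892320 / 1440591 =-60.32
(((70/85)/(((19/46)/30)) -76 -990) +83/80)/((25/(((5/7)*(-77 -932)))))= 3743826897/129200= 28976.99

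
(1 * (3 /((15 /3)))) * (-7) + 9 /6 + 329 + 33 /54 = 14711 /45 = 326.91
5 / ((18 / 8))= 20 / 9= 2.22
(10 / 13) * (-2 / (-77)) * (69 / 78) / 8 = 115 / 52052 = 0.00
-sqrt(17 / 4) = -sqrt(17) / 2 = -2.06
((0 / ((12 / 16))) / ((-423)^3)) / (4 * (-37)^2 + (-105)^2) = 0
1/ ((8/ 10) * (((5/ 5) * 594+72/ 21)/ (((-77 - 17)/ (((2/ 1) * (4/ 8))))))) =-1645/ 8364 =-0.20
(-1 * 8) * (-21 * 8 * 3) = 4032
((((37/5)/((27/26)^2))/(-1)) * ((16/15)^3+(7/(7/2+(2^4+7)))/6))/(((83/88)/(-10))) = 990312321856/10823189625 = 91.50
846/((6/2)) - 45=237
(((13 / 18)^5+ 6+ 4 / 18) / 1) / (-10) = -2425721 / 3779136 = -0.64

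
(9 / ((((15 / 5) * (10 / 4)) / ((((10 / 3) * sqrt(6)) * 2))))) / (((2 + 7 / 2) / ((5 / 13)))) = 80 * sqrt(6) / 143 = 1.37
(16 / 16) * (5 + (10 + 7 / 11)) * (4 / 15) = 688 / 165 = 4.17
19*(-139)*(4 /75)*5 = -10564 /15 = -704.27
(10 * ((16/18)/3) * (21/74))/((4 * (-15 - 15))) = -0.01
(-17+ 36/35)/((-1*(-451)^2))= 559/7119035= 0.00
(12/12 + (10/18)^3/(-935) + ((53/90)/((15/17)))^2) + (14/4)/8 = 855540091/454410000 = 1.88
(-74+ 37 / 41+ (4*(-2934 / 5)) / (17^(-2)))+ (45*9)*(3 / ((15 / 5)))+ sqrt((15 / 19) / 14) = -138991824 / 205+ sqrt(3990) / 266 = -678008.66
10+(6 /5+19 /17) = 1047 /85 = 12.32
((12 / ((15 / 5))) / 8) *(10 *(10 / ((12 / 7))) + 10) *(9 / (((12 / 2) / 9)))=1845 / 4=461.25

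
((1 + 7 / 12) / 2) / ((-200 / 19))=-361 / 4800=-0.08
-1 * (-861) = 861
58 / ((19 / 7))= 406 / 19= 21.37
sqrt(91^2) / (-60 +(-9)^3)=-0.12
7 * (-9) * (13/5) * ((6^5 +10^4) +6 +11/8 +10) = -116582193/40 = -2914554.82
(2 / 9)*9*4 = 8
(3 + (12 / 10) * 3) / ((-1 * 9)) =-11 / 15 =-0.73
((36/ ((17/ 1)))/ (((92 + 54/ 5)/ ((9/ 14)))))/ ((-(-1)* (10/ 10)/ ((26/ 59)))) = 10530/ 1804397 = 0.01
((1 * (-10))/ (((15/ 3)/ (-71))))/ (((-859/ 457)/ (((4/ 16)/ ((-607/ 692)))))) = 11226662/ 521413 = 21.53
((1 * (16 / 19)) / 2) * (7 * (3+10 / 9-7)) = -1456 / 171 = -8.51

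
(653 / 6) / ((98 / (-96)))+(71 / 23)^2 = -97.08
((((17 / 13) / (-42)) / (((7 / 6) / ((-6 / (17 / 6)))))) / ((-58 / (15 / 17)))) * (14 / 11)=-0.00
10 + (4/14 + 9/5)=423/35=12.09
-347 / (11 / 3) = -1041 / 11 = -94.64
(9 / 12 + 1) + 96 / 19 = 517 / 76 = 6.80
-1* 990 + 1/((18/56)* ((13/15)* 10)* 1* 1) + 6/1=-38362/39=-983.64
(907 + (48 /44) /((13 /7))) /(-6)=-129785 /858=-151.26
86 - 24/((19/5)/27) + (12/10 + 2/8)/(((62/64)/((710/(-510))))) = -86.61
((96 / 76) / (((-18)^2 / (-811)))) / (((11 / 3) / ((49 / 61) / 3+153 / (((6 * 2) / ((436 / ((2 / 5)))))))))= -4125218813 / 344223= -11984.15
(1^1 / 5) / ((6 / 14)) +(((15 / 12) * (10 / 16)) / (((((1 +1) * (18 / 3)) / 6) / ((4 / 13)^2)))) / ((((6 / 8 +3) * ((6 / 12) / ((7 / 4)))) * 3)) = 7273 / 15210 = 0.48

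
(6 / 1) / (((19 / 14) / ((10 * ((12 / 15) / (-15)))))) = -2.36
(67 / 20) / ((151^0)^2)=67 / 20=3.35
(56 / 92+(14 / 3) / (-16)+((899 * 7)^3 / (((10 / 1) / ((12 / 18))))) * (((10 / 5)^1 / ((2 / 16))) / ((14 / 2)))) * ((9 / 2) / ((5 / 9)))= 2829936724231113 / 9200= 307601817851.21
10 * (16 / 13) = 160 / 13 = 12.31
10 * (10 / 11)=100 / 11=9.09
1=1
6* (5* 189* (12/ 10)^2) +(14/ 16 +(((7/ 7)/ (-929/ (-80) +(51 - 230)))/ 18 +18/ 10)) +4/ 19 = 748114551479/ 91594440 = 8167.69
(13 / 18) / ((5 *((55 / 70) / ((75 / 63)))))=65 / 297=0.22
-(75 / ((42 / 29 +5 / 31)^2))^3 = -222711139799498503546875 / 9179334302138674129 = -24262.23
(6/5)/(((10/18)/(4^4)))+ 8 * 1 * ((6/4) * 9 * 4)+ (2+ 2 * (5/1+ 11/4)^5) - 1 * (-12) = 728515463/12800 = 56915.27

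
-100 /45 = -20 /9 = -2.22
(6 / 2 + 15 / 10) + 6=21 / 2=10.50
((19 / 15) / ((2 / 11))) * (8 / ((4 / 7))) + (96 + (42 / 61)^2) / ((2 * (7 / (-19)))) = -13047889 / 390705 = -33.40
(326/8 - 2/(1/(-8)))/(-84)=-227/336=-0.68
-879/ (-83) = 879/ 83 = 10.59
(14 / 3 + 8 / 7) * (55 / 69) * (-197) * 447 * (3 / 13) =-196958630 / 2093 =-94103.50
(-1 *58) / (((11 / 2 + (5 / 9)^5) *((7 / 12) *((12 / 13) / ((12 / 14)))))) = -534275352 / 32133661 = -16.63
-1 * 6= -6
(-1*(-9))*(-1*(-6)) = 54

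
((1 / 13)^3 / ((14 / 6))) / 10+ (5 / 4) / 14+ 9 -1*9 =54937 / 615160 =0.09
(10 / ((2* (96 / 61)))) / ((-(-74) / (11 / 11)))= 0.04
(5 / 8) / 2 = 5 / 16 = 0.31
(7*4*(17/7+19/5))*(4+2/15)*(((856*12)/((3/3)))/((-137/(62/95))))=-11477138432/325375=-35273.57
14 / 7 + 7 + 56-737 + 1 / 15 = -10079 / 15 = -671.93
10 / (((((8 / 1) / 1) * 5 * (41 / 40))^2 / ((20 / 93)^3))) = 80000 / 1352124117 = 0.00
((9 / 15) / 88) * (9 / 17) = 27 / 7480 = 0.00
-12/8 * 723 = -2169/2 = -1084.50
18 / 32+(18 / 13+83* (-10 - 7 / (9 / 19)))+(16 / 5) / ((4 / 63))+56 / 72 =-18752111 / 9360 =-2003.43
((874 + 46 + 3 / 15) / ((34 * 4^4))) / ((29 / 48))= 13803 / 78880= 0.17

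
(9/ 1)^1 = 9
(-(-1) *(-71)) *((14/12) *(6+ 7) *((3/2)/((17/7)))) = -45227/68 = -665.10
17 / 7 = 2.43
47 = 47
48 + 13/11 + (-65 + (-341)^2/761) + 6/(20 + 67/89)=2122382533/15461237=137.27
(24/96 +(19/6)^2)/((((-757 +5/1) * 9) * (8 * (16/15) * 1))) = -925/5197824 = -0.00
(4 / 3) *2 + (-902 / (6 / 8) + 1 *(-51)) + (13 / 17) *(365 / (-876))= -255269 / 204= -1251.32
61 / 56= 1.09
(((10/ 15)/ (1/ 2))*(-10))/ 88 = -5/ 33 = -0.15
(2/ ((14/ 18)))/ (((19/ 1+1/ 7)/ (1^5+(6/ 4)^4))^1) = 873/ 1072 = 0.81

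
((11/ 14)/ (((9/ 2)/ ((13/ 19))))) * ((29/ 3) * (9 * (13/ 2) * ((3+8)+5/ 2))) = 485199/ 532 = 912.03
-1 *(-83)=83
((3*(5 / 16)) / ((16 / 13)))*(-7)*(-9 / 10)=2457 / 512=4.80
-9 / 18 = -1 / 2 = -0.50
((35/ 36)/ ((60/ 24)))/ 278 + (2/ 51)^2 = 4247/ 1446156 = 0.00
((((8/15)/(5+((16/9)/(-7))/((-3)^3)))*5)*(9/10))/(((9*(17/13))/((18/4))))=132678/724285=0.18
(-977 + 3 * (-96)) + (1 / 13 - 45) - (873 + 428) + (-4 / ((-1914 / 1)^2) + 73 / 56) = -1739932678475 / 666738072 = -2609.62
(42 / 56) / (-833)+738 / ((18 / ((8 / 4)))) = 273221 / 3332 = 82.00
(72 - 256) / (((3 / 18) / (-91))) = 100464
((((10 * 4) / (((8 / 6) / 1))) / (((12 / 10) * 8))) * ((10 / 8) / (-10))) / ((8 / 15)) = -375 / 512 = -0.73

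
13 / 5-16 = -67 / 5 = -13.40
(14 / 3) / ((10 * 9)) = 7 / 135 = 0.05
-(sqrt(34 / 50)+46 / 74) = -sqrt(17) / 5 -23 / 37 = -1.45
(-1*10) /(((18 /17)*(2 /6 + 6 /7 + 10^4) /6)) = -0.01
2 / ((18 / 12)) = 4 / 3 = 1.33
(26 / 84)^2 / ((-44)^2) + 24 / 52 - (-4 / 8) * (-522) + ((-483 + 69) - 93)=-34075905515 / 44396352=-767.54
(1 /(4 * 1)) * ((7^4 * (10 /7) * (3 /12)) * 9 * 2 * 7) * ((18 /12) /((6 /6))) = 324135 /8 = 40516.88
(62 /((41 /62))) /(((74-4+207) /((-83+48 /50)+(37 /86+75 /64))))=-5318296047 /195340400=-27.23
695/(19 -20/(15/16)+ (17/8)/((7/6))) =-58380/43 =-1357.67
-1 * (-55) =55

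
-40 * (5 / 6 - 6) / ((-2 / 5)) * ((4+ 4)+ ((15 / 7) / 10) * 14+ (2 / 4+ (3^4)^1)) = -143375 / 3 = -47791.67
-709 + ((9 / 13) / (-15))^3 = -194709152 / 274625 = -709.00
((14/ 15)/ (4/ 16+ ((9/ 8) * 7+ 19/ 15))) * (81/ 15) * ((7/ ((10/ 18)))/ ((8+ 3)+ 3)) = 1944/ 4025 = 0.48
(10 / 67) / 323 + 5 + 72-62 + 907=19953012 / 21641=922.00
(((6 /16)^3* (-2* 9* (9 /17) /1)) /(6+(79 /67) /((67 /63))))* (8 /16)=-3272481 /92584448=-0.04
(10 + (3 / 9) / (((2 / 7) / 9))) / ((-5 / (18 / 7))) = -369 / 35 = -10.54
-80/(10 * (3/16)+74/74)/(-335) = 128/1541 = 0.08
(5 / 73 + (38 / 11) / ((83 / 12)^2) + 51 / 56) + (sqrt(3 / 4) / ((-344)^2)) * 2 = sqrt(3) / 118336 + 325712873 / 309784552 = 1.05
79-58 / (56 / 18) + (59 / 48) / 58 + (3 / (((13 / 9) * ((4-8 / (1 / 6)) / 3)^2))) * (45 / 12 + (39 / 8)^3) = 482886619157 / 7847583744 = 61.53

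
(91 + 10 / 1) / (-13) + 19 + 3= 185 / 13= 14.23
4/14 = 2/7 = 0.29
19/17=1.12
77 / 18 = 4.28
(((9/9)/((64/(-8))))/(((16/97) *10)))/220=-97/281600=-0.00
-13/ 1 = -13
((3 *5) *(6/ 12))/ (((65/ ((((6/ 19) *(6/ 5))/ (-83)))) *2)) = -27/ 102505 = -0.00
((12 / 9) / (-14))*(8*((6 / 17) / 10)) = -16 / 595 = -0.03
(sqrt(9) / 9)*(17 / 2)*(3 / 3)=17 / 6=2.83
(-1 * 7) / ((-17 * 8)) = 7 / 136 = 0.05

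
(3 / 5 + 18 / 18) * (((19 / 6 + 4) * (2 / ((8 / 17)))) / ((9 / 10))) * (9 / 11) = 1462 / 33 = 44.30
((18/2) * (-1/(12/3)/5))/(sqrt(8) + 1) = 9/140-9 * sqrt(2)/70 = -0.12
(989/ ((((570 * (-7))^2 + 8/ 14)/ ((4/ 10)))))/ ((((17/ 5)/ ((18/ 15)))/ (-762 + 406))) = -80367/ 25740380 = -0.00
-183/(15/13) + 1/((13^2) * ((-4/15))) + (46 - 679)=-2675683/3380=-791.62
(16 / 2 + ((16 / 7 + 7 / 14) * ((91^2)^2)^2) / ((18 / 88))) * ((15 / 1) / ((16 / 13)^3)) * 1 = 1055283620381285491885 / 2048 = 515275205264299556.58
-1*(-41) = 41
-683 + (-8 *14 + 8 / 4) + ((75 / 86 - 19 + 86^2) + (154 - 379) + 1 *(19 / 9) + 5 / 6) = 2462410 / 387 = 6362.82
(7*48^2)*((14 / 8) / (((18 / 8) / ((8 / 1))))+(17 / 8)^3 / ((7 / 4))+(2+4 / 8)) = 229106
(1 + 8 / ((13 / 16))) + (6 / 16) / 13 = 87 / 8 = 10.88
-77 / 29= -2.66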